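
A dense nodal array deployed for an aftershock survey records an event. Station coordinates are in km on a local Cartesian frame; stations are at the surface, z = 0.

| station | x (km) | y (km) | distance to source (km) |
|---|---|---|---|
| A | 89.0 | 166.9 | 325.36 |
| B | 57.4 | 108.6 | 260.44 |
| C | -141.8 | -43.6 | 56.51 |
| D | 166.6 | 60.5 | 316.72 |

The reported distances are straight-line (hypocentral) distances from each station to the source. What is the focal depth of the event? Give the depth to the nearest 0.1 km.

Each station gives a sphere (x−x_i)² + (y−y_i)² + z² = d_i² (stations at z=0).
Subtracting the A sphere from B and C: z² cancels, leaving linear equations in x and y:
-63.2 x − 116.6 y = 17342.25
-461.6 x − 421.0 y = 88897.34
Solving: x ≈ -112.596, y ≈ -87.703 km (keep extra digits for the depth step; rounded: -112.6, -87.7).
Then from the A sphere: z² = 325.36² − (x − 89.0)² − (y − 166.9)² with x = -112.596, y = -87.703, so z ≈ 19.887 ≈ 19.9 km.
Check against D (with the unrounded solution): distance 316.72 ≈ 316.72 km. ✓

z ≈ 19.9 km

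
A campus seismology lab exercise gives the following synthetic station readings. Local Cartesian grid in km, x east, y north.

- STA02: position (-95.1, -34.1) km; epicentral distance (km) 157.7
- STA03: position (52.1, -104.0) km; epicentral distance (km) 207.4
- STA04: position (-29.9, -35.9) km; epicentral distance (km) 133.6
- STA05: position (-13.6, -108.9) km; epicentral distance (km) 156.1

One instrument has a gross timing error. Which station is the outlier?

STA05

Solve using three stations at a time. Using STA02, STA03, STA04 (subtract circle equations pairwise → linear system) gives (x, y) ≈ (-5.1, 95.4).
Distances from that point to each station vs reported:
  STA02: calculated 157.7 vs reported 157.7 → residual 0.0 km
  STA03: calculated 207.4 vs reported 207.4 → residual 0.0 km
  STA04: calculated 133.6 vs reported 133.6 → residual 0.0 km
  STA05: calculated 204.4 vs reported 156.1 → residual 48.3 km
STA02, STA03, STA04 are mutually consistent (residuals ≈ 0); STA05 is off by 48.3 km.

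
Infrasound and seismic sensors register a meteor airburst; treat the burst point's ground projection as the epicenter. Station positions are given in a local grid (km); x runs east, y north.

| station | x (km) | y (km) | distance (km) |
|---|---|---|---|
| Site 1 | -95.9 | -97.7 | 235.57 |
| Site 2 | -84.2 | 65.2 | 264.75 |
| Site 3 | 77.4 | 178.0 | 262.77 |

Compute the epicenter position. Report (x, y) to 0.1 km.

Circle about each station: (x + 95.9)² + (y + 97.7)² = 235.57²; (x + 84.2)² + (y − 65.2)² = 264.75²; (x − 77.4)² + (y − 178.0)² = 262.77².
Subtracting the Site 1 equation from the Site 2 and Site 3 equations removes the quadratic terms:
23.4 x + 325.8 y = -22000.76
346.6 x + 551.4 y = 5377.81
Solving the 2×2 system: x ≈ 138.8, y ≈ -77.5 km.

x ≈ 138.8 km, y ≈ -77.5 km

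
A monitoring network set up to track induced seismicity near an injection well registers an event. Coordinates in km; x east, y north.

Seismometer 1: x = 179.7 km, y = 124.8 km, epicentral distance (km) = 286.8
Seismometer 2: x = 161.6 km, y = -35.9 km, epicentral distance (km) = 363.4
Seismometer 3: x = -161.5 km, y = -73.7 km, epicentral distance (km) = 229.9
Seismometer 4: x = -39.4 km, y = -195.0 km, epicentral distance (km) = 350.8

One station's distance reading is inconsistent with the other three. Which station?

Solve using three stations at a time. Using Seismometer 1, Seismometer 3, Seismometer 4 (subtract circle equations pairwise → linear system) gives (x, y) ≈ (-106.0, 149.4).
Distances from that point to each station vs reported:
  Seismometer 1: calculated 286.8 vs reported 286.8 → residual 0.0 km
  Seismometer 2: calculated 325.5 vs reported 363.4 → residual 37.9 km
  Seismometer 3: calculated 229.9 vs reported 229.9 → residual 0.0 km
  Seismometer 4: calculated 350.8 vs reported 350.8 → residual 0.0 km
Seismometer 1, Seismometer 3, Seismometer 4 are mutually consistent (residuals ≈ 0); Seismometer 2 is off by 37.9 km.

Seismometer 2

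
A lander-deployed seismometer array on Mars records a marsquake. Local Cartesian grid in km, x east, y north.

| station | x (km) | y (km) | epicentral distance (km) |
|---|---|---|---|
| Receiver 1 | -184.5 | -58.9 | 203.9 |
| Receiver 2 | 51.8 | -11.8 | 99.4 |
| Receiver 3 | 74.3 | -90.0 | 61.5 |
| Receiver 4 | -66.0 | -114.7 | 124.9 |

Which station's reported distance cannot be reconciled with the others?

Solve using three stations at a time. Using Receiver 1, Receiver 2, Receiver 3 (subtract circle equations pairwise → linear system) gives (x, y) ≈ (14.4, -103.9).
Distances from that point to each station vs reported:
  Receiver 1: calculated 203.9 vs reported 203.9 → residual 0.0 km
  Receiver 2: calculated 99.4 vs reported 99.4 → residual 0.0 km
  Receiver 3: calculated 61.5 vs reported 61.5 → residual 0.0 km
  Receiver 4: calculated 81.1 vs reported 124.9 → residual 43.8 km
Receiver 1, Receiver 2, Receiver 3 are mutually consistent (residuals ≈ 0); Receiver 4 is off by 43.8 km.

Receiver 4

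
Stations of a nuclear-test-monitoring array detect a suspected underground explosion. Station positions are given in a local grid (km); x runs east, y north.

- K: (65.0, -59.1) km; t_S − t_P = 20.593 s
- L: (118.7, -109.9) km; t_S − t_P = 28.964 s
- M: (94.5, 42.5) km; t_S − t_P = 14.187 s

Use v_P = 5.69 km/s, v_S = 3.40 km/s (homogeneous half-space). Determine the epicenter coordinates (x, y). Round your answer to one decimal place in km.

x ≈ -12.4 km, y ≈ 96.7 km

Distance from S−P lag: d = Δt · v_P v_S / (v_P − v_S) = Δt · (5.69·3.40)/(5.69−3.40) ≈ 8.4480·Δt.
So d_K = 173.97, d_L = 244.69, d_M = 119.85 km.
Circle about each station: (x − 65.0)² + (y + 59.1)² = 173.97²; (x − 118.7)² + (y + 109.9)² = 244.69²; (x − 94.5)² + (y − 42.5)² = 119.85².
Subtracting the K equation from the L and M equations removes the quadratic terms:
107.4 x − 101.6 y = -11157.75
59.0 x + 203.2 y = 18920.23
Solving the 2×2 system: x ≈ -12.4, y ≈ 96.7 km.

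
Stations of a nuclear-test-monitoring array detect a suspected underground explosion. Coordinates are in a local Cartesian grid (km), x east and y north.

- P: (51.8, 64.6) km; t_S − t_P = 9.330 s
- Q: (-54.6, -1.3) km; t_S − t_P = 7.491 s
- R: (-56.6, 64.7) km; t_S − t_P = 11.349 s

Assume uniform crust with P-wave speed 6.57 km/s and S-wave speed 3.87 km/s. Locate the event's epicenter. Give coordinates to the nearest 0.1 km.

Distance from S−P lag: d = Δt · v_P v_S / (v_P − v_S) = Δt · (6.57·3.87)/(6.57−3.87) ≈ 9.4170·Δt.
So d_P = 87.86, d_Q = 70.54, d_R = 106.87 km.
Circle about each station: (x − 51.8)² + (y − 64.6)² = 87.86²; (x + 54.6)² + (y + 1.3)² = 70.54²; (x + 56.6)² + (y − 64.7)² = 106.87².
Subtracting pairs of circle equations eliminates x²+y² and gives linear equations (the radical axes):
-212.8 x − 131.8 y = -1130.06
-216.8 x + 0.2 y = -3168.57
Solving the 2×2 system: x ≈ 14.6, y ≈ -15.0 km.

14.6 km east, -15.0 km north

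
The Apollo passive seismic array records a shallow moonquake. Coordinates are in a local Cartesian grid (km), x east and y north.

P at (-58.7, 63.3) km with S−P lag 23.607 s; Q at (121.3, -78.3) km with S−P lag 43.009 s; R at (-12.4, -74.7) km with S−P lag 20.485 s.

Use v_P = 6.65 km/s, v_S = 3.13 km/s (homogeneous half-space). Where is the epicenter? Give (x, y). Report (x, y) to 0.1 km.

Distance from S−P lag: d = Δt · v_P v_S / (v_P − v_S) = Δt · (6.65·3.13)/(6.65−3.13) ≈ 5.9132·Δt.
So d_P = 139.59, d_Q = 254.32, d_R = 121.13 km.
Circle about each station: (x + 58.7)² + (y − 63.3)² = 139.59²; (x − 121.3)² + (y + 78.3)² = 254.32²; (x + 12.4)² + (y + 74.7)² = 121.13².
Subtracting the P equation from the Q and R equations removes the quadratic terms:
360.0 x − 283.2 y = -31801.29
92.6 x − 276.0 y = 3094.16
Solving the 2×2 system: x ≈ -132.0, y ≈ -55.5 km.
Check against P (with the unrounded x, y): √((x + 58.7)²+(y − 63.3)²) = 139.59 ≈ 139.59 km. ✓

(-132.0, -55.5)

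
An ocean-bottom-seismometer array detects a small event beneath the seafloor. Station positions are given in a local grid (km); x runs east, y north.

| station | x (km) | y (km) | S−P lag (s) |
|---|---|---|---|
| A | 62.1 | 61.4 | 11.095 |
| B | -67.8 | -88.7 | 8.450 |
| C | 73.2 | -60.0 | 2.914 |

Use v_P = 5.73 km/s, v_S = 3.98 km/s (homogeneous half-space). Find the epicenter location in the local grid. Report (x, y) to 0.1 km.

Distance from S−P lag: d = Δt · v_P v_S / (v_P − v_S) = Δt · (5.73·3.98)/(5.73−3.98) ≈ 13.0317·Δt.
So d_A = 144.59, d_B = 110.12, d_C = 37.97 km.
Circle about each station: (x − 62.1)² + (y − 61.4)² = 144.59²; (x + 67.8)² + (y + 88.7)² = 110.12²; (x − 73.2)² + (y + 60.0)² = 37.97².
Subtracting the A equation from the B and C equations removes the quadratic terms:
-259.8 x − 300.2 y = 13618.01
22.2 x − 242.8 y = 20796.42
Solving the 2×2 system: x ≈ 42.1, y ≈ -81.8 km.

(42.1, -81.8)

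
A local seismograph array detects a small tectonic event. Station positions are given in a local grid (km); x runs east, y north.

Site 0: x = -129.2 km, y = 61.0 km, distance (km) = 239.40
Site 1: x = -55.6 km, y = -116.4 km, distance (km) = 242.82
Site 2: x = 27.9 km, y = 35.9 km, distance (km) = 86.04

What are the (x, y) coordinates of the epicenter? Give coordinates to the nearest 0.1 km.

Circle about each station: (x + 129.2)² + (y − 61.0)² = 239.40²; (x + 55.6)² + (y + 116.4)² = 242.82²; (x − 27.9)² + (y − 35.9)² = 86.04².
Subtracting pairs of circle equations eliminates x²+y² and gives linear equations (the radical axes):
147.2 x − 354.8 y = -5422.51
314.2 x − 50.2 y = 31563.06
Solving the 2×2 system: x ≈ 110.2, y ≈ 61.0 km.

(110.2, 61.0)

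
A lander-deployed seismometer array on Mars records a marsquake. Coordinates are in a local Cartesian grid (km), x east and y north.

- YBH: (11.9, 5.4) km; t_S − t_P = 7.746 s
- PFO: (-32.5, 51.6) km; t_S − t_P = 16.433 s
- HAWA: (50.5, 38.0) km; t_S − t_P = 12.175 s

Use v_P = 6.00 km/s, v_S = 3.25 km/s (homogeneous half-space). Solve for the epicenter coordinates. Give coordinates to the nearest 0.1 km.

Distance from S−P lag: d = Δt · v_P v_S / (v_P − v_S) = Δt · (6.00·3.25)/(6.00−3.25) ≈ 7.0909·Δt.
So d_YBH = 54.93, d_PFO = 116.52, d_HAWA = 86.33 km.
Circle about each station: (x − 11.9)² + (y − 5.4)² = 54.93²; (x + 32.5)² + (y − 51.6)² = 116.52²; (x − 50.5)² + (y − 38.0)² = 86.33².
Subtracting pairs of circle equations eliminates x²+y² and gives linear equations (the radical axes):
-88.8 x + 92.4 y = -7011.57
77.2 x + 65.2 y = -612.08
Solving the 2×2 system: x ≈ 31.0, y ≈ -46.1 km.

(31.0, -46.1)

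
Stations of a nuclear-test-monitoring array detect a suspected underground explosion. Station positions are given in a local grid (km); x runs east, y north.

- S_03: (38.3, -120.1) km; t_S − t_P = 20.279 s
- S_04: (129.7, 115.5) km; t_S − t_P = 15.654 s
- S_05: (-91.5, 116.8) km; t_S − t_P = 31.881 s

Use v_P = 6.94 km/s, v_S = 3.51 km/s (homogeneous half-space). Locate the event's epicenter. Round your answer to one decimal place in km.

Distance from S−P lag: d = Δt · v_P v_S / (v_P − v_S) = Δt · (6.94·3.51)/(6.94−3.51) ≈ 7.1019·Δt.
So d_S_03 = 144.02, d_S_04 = 111.17, d_S_05 = 226.41 km.
Circle about each station: (x − 38.3)² + (y + 120.1)² = 144.02²; (x − 129.7)² + (y − 115.5)² = 111.17²; (x + 91.5)² + (y − 116.8)² = 226.41².
Subtracting the S_03 equation from the S_04 and S_05 equations removes the quadratic terms:
182.8 x + 471.2 y = 22654.43
-259.6 x + 473.8 y = -24396.14
Solving the 2×2 system: x ≈ 106.4, y ≈ 6.8 km.

106.4 km east, 6.8 km north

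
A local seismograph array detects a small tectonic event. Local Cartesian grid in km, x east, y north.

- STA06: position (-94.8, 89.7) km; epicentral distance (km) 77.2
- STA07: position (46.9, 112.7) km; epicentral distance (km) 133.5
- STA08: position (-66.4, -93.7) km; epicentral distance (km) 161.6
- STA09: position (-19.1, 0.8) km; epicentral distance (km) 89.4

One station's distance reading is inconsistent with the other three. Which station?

Solve using three stations at a time. Using STA07, STA08, STA09 (subtract circle equations pairwise → linear system) gives (x, y) ≈ (-78.5, 67.3).
Distances from that point to each station vs reported:
  STA06: calculated 27.7 vs reported 77.2 → residual 49.5 km
  STA07: calculated 133.4 vs reported 133.5 → residual 0.1 km
  STA08: calculated 161.5 vs reported 161.6 → residual 0.1 km
  STA09: calculated 89.2 vs reported 89.4 → residual 0.2 km
STA07, STA08, STA09 are mutually consistent (residuals ≈ 0); STA06 is off by 49.5 km.

STA06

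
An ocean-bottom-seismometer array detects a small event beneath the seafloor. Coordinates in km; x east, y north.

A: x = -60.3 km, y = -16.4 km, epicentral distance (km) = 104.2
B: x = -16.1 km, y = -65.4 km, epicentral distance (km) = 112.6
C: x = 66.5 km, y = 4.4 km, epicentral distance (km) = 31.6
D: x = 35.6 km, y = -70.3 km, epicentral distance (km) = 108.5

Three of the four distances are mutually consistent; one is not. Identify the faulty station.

C

Solve using three stations at a time. Using A, B, D (subtract circle equations pairwise → linear system) gives (x, y) ≈ (28.5, 37.9).
Distances from that point to each station vs reported:
  A: calculated 104.1 vs reported 104.2 → residual 0.1 km
  B: calculated 112.5 vs reported 112.6 → residual 0.1 km
  C: calculated 50.6 vs reported 31.6 → residual 19.0 km
  D: calculated 108.4 vs reported 108.5 → residual 0.1 km
A, B, D are mutually consistent (residuals ≈ 0); C is off by 19.0 km.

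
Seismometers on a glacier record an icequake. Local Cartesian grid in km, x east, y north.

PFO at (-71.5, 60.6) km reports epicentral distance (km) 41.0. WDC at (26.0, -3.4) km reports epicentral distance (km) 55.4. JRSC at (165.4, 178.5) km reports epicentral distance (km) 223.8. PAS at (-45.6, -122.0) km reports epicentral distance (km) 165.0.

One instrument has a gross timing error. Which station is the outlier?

PFO

Solve using three stations at a time. Using WDC, JRSC, PAS (subtract circle equations pairwise → linear system) gives (x, y) ≈ (-9.7, 39.0).
Distances from that point to each station vs reported:
  PFO: calculated 65.5 vs reported 41.0 → residual 24.5 km
  WDC: calculated 55.4 vs reported 55.4 → residual 0.0 km
  JRSC: calculated 223.8 vs reported 223.8 → residual 0.0 km
  PAS: calculated 165.0 vs reported 165.0 → residual 0.0 km
WDC, JRSC, PAS are mutually consistent (residuals ≈ 0); PFO is off by 24.5 km.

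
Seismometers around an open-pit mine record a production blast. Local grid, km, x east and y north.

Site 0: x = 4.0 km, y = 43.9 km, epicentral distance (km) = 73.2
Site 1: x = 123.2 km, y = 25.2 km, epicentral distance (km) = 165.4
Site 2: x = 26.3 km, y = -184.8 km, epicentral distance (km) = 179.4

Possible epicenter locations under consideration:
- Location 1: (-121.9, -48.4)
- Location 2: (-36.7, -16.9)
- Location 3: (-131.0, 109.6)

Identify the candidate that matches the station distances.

Location 2

For each candidate, compare |candidate − station| to the reported distance:
Location 1: residuals Site 0 82.9, Site 1 90.5, Site 2 22.0 → max 90.5 km
Location 2: residuals Site 0 0.0, Site 1 0.1, Site 2 0.1 → max 0.1 km
Location 3: residuals Site 0 76.9, Site 1 102.4, Site 2 154.4 → max 154.4 km
Only Location 2 has all residuals ≈ 0.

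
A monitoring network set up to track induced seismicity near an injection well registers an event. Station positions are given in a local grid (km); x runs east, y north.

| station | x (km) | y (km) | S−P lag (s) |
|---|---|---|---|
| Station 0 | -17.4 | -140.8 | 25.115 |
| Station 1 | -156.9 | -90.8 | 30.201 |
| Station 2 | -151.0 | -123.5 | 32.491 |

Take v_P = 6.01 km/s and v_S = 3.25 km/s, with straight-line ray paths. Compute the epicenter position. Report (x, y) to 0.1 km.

(16.9, 33.6)

Distance from S−P lag: d = Δt · v_P v_S / (v_P − v_S) = Δt · (6.01·3.25)/(6.01−3.25) ≈ 7.0770·Δt.
So d_Station 0 = 177.74, d_Station 1 = 213.73, d_Station 2 = 229.94 km.
Circle about each station: (x + 17.4)² + (y + 140.8)² = 177.74²; (x + 156.9)² + (y + 90.8)² = 213.73²; (x + 151.0)² + (y + 123.5)² = 229.94².
Subtracting the Station 0 equation from the Station 1 and Station 2 equations removes the quadratic terms:
-279.0 x + 100.0 y = -1354.16
-267.2 x + 34.6 y = -3355.05
Solving the 2×2 system: x ≈ 16.9, y ≈ 33.6 km.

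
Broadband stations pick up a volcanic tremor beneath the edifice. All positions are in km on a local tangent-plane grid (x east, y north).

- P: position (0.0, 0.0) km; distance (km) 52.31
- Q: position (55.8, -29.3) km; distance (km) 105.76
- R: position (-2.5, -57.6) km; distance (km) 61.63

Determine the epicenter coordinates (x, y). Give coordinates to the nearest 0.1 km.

(-49.3, -17.5)

Circle about each station: x² + y² = 52.31²; (x − 55.8)² + (y + 29.3)² = 105.76²; (x + 2.5)² + (y + 57.6)² = 61.63².
Subtracting pairs of circle equations eliminates x²+y² and gives linear equations (the radical axes):
111.6 x − 58.6 y = -4476.71
-5.0 x − 115.2 y = 2262.09
Solving the 2×2 system: x ≈ -49.3, y ≈ -17.5 km.
Check against P (with the unrounded x, y): √(x²+y²) = 52.31 ≈ 52.31 km. ✓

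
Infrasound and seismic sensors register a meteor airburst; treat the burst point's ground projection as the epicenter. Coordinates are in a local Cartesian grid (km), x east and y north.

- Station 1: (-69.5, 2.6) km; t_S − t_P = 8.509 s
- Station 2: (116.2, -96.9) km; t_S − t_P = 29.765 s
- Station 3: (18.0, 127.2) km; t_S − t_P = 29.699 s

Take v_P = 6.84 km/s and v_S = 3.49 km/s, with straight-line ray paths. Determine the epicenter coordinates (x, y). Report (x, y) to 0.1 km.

-91.5 km east, -53.9 km north

Distance from S−P lag: d = Δt · v_P v_S / (v_P − v_S) = Δt · (6.84·3.49)/(6.84−3.49) ≈ 7.1259·Δt.
So d_Station 1 = 60.63, d_Station 2 = 212.10, d_Station 3 = 211.63 km.
Circle about each station: (x + 69.5)² + (y − 2.6)² = 60.63²; (x − 116.2)² + (y + 96.9)² = 212.10²; (x − 18.0)² + (y − 127.2)² = 211.63².
Subtracting the Station 1 equation from the Station 2 and Station 3 equations removes the quadratic terms:
371.4 x − 199.0 y = -23255.37
175.0 x + 249.2 y = -29444.43
Solving the 2×2 system: x ≈ -91.5, y ≈ -53.9 km.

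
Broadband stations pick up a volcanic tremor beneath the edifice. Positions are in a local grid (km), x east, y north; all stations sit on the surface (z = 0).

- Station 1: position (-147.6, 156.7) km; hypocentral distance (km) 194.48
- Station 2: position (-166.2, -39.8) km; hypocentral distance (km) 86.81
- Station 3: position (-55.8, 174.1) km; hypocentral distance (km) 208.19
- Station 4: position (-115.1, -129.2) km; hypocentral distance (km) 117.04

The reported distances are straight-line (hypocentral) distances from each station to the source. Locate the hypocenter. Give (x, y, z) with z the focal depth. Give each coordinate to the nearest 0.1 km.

Each station gives a sphere (x−x_i)² + (y−y_i)² + z² = d_i² (stations at z=0).
Subtracting the Station 1 sphere from Station 2 and Station 3: z² cancels, leaving linear equations in x and y:
-37.2 x − 393.0 y = 13152.32
183.6 x + 34.8 y = -18436.81
Solving: x ≈ -95.794, y ≈ -24.399 km (keep extra digits for the depth step; rounded: -95.8, -24.4).
Then from the Station 1 sphere: z² = 194.48² − (x + 147.6)² − (y − 156.7)² with x = -95.794, y = -24.399, so z ≈ 48.392 ≈ 48.4 km.
Check against Station 4 (with the unrounded solution): distance 117.04 ≈ 117.04 km. ✓

x ≈ -95.8 km, y ≈ -24.4 km, depth ≈ 48.4 km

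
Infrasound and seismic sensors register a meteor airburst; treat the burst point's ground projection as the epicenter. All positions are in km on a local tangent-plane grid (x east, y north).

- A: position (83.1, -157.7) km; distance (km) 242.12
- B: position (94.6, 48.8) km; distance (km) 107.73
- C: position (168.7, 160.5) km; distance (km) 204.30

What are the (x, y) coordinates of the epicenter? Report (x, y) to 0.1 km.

Circle about each station: (x − 83.1)² + (y + 157.7)² = 242.12²; (x − 94.6)² + (y − 48.8)² = 107.73²; (x − 168.7)² + (y − 160.5)² = 204.30².
Subtracting pairs of circle equations eliminates x²+y² and gives linear equations (the radical axes):
23.0 x + 413.0 y = 26572.04
171.2 x + 636.4 y = 39328.64
Solving the 2×2 system: x ≈ -11.9, y ≈ 65.0 km.

-11.9 km east, 65.0 km north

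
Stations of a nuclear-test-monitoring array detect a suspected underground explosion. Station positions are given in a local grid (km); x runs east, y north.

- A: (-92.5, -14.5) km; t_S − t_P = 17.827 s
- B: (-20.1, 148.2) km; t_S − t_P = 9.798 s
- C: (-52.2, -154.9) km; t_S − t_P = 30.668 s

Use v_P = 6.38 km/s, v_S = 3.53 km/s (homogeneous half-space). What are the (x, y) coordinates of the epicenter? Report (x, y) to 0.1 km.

Distance from S−P lag: d = Δt · v_P v_S / (v_P − v_S) = Δt · (6.38·3.53)/(6.38−3.53) ≈ 7.9022·Δt.
So d_A = 140.87, d_B = 77.43, d_C = 242.35 km.
Circle about each station: (x + 92.5)² + (y + 14.5)² = 140.87²; (x + 20.1)² + (y − 148.2)² = 77.43²; (x + 52.2)² + (y + 154.9)² = 242.35².
Subtracting the A equation from the B and C equations removes the quadratic terms:
144.8 x + 325.4 y = 27449.70
80.6 x − 280.8 y = -20936.82
Solving the 2×2 system: x ≈ 13.4, y ≈ 78.4 km.

13.4 km east, 78.4 km north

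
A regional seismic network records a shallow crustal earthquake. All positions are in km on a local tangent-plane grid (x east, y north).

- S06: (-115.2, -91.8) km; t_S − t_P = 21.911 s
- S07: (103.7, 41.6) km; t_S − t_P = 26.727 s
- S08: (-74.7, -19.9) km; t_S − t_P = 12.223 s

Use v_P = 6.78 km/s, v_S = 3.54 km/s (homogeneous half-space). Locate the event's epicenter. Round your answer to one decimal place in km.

x ≈ -92.4 km, y ≈ 68.9 km

Distance from S−P lag: d = Δt · v_P v_S / (v_P − v_S) = Δt · (6.78·3.54)/(6.78−3.54) ≈ 7.4078·Δt.
So d_S06 = 162.31, d_S07 = 197.99, d_S08 = 90.55 km.
Circle about each station: (x + 115.2)² + (y + 91.8)² = 162.31²; (x − 103.7)² + (y − 41.6)² = 197.99²; (x + 74.7)² + (y + 19.9)² = 90.55².
Subtracting pairs of circle equations eliminates x²+y² and gives linear equations (the radical axes):
437.8 x + 266.8 y = -22069.53
81.0 x + 143.8 y = 2423.05
Solving the 2×2 system: x ≈ -92.4, y ≈ 68.9 km.
Check against S06 (with the unrounded x, y): √((x + 115.2)²+(y + 91.8)²) = 162.30 ≈ 162.31 km. ✓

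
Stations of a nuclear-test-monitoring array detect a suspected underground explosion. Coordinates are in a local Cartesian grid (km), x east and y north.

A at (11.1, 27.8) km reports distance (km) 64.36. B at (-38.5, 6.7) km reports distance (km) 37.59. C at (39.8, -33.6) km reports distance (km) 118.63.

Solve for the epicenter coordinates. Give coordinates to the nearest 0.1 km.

Circle about each station: (x − 11.1)² + (y − 27.8)² = 64.36²; (x + 38.5)² + (y − 6.7)² = 37.59²; (x − 39.8)² + (y + 33.6)² = 118.63².
Subtracting the A equation from the B and C equations removes the quadratic terms:
-99.2 x − 42.2 y = 3360.29
57.4 x − 122.8 y = -8113.92
Solving the 2×2 system: x ≈ -51.7, y ≈ 41.9 km.

-51.7 km east, 41.9 km north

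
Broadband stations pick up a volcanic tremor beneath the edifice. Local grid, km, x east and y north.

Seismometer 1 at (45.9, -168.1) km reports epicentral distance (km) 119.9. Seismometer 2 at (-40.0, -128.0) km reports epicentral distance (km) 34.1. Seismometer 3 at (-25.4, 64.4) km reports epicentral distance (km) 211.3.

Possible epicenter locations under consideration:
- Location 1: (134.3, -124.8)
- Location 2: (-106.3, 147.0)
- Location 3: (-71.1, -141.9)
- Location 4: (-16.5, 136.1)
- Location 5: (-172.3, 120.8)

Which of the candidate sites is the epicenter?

For each candidate, compare |candidate − station| to the reported distance:
Location 1: residuals Seismometer 1 21.5, Seismometer 2 140.2, Seismometer 3 36.3 → max 140.2 km
Location 2: residuals Seismometer 1 230.0, Seismometer 2 248.8, Seismometer 3 95.7 → max 248.8 km
Location 3: residuals Seismometer 1 0.0, Seismometer 2 0.0, Seismometer 3 0.0 → max 0.0 km
Location 4: residuals Seismometer 1 190.6, Seismometer 2 231.0, Seismometer 3 139.0 → max 231.0 km
Location 5: residuals Seismometer 1 242.1, Seismometer 2 247.7, Seismometer 3 53.9 → max 247.7 km
Only Location 3 has all residuals ≈ 0.

Location 3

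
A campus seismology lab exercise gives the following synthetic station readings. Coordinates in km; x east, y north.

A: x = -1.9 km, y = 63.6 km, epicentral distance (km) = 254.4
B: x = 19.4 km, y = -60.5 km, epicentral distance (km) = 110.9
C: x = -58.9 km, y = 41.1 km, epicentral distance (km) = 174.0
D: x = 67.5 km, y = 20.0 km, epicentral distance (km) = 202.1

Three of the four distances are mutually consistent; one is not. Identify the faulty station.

Solve using three stations at a time. Using B, C, D (subtract circle equations pairwise → linear system) gives (x, y) ≈ (-64.8, -132.9).
Distances from that point to each station vs reported:
  A: calculated 206.3 vs reported 254.4 → residual 48.1 km
  B: calculated 111.0 vs reported 110.9 → residual 0.1 km
  C: calculated 174.1 vs reported 174.0 → residual 0.1 km
  D: calculated 202.2 vs reported 202.1 → residual 0.1 km
B, C, D are mutually consistent (residuals ≈ 0); A is off by 48.1 km.

A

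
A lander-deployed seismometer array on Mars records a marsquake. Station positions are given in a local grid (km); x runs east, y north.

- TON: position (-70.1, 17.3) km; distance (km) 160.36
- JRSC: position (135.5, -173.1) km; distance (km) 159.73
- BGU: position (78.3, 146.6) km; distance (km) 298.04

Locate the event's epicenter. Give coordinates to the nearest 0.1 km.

Circle about each station: (x + 70.1)² + (y − 17.3)² = 160.36²; (x − 135.5)² + (y + 173.1)² = 159.73²; (x − 78.3)² + (y − 146.6)² = 298.04².
Subtracting the TON equation from the JRSC and BGU equations removes the quadratic terms:
411.2 x − 380.8 y = 43312.22
296.8 x + 258.6 y = -40703.36
Solving the 2×2 system: x ≈ -19.6, y ≈ -134.9 km.
Check against TON (with the unrounded x, y): √((x + 70.1)²+(y − 17.3)²) = 160.36 ≈ 160.36 km. ✓

x ≈ -19.6 km, y ≈ -134.9 km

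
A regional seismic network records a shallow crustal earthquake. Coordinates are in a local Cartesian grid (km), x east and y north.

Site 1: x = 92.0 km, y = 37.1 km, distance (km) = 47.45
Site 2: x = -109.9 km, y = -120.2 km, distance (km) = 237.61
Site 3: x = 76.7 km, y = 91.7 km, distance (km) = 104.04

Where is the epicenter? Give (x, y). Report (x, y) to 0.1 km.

100.4 km east, -9.6 km north

Circle about each station: (x − 92.0)² + (y − 37.1)² = 47.45²; (x + 109.9)² + (y + 120.2)² = 237.61²; (x − 76.7)² + (y − 91.7)² = 104.04².
Subtracting the Site 1 equation from the Site 2 and Site 3 equations removes the quadratic terms:
-403.8 x − 314.6 y = -37521.37
-30.6 x + 109.2 y = -4121.45
Solving the 2×2 system: x ≈ 100.4, y ≈ -9.6 km.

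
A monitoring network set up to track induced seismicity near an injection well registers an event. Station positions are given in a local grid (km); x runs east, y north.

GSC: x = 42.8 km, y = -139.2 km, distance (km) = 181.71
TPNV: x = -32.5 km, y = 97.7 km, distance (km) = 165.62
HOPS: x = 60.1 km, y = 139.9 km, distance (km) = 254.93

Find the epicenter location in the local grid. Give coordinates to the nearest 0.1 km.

Circle about each station: (x − 42.8)² + (y + 139.2)² = 181.71²; (x + 32.5)² + (y − 97.7)² = 165.62²; (x − 60.1)² + (y − 139.9)² = 254.93².
Subtracting the GSC equation from the TPNV and HOPS equations removes the quadratic terms:
-150.6 x + 473.8 y = -5018.40
34.6 x + 558.2 y = -29995.24
Solving the 2×2 system: x ≈ -113.6, y ≈ -46.7 km.

-113.6 km east, -46.7 km north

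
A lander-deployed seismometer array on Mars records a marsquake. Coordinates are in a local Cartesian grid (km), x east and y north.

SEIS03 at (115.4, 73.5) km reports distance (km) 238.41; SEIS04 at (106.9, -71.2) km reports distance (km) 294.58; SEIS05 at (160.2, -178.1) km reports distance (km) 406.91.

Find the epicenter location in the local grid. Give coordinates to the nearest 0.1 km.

-118.8 km east, 118.1 km north

Circle about each station: (x − 115.4)² + (y − 73.5)² = 238.41²; (x − 106.9)² + (y + 71.2)² = 294.58²; (x − 160.2)² + (y + 178.1)² = 406.91².
Subtracting the SEIS03 equation from the SEIS04 and SEIS05 equations removes the quadratic terms:
-17.0 x − 289.4 y = -32160.41
89.6 x − 503.2 y = -70072.18
Solving the 2×2 system: x ≈ -118.8, y ≈ 118.1 km.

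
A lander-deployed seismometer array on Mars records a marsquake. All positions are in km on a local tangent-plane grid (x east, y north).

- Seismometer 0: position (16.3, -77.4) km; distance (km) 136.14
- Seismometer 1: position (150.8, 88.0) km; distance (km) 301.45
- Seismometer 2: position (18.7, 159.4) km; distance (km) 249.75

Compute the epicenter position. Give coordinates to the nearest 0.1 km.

Circle about each station: (x − 16.3)² + (y + 77.4)² = 136.14²; (x − 150.8)² + (y − 88.0)² = 301.45²; (x − 18.7)² + (y − 159.4)² = 249.75².
Subtracting the Seismometer 0 equation from the Seismometer 1 and Seismometer 2 equations removes the quadratic terms:
269.0 x + 330.8 y = -48109.81
4.8 x + 473.6 y = -24339.36
Solving the 2×2 system: x ≈ -117.1, y ≈ -50.2 km.

-117.1 km east, -50.2 km north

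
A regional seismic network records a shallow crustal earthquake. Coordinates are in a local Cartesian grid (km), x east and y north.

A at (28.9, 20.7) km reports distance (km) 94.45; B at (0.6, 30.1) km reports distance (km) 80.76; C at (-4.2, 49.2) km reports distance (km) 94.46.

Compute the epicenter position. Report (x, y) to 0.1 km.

x ≈ -47.6 km, y ≈ -34.7 km

Circle about each station: (x − 28.9)² + (y − 20.7)² = 94.45²; (x − 0.6)² + (y − 30.1)² = 80.76²; (x + 4.2)² + (y − 49.2)² = 94.46².
Subtracting pairs of circle equations eliminates x²+y² and gives linear equations (the radical axes):
-56.6 x + 18.8 y = 2041.29
-66.2 x + 57.0 y = 1172.69
Solving the 2×2 system: x ≈ -47.6, y ≈ -34.7 km.
Check against A (with the unrounded x, y): √((x − 28.9)²+(y − 20.7)²) = 94.44 ≈ 94.45 km. ✓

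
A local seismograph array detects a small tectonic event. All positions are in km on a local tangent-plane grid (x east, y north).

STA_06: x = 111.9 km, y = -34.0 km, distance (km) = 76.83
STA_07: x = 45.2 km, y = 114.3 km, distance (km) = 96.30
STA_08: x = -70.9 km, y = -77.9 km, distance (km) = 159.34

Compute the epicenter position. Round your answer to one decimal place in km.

Circle about each station: (x − 111.9)² + (y + 34.0)² = 76.83²; (x − 45.2)² + (y − 114.3)² = 96.30²; (x + 70.9)² + (y + 77.9)² = 159.34².
Subtracting the STA_06 equation from the STA_07 and STA_08 equations removes the quadratic terms:
-133.4 x + 296.6 y = -1940.92
-365.6 x − 87.8 y = -22068.78
Solving the 2×2 system: x ≈ 55.9, y ≈ 18.6 km.

x ≈ 55.9 km, y ≈ 18.6 km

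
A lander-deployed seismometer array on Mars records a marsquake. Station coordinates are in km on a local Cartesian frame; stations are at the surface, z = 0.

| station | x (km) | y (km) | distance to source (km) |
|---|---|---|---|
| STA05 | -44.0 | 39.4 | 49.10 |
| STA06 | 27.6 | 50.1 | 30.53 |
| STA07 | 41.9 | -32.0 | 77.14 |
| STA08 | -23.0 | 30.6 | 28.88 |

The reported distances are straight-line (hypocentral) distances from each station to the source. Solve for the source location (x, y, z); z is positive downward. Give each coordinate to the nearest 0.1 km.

x ≈ 3.7 km, y ≈ 34.2 km, depth ≈ 10.4 km

Each station gives a sphere (x−x_i)² + (y−y_i)² + z² = d_i² (stations at z=0).
Subtracting the STA05 sphere from STA06 and STA07: z² cancels, leaving linear equations in x and y:
143.2 x + 21.4 y = 1262.14
171.8 x − 142.8 y = -4248.52
Solving: x ≈ 3.702, y ≈ 34.205 km (keep extra digits for the depth step; rounded: 3.7, 34.2).
Then from the STA05 sphere: z² = 49.10² − (x + 44.0)² − (y − 39.4)² with x = 3.702, y = 34.205, so z ≈ 10.409 ≈ 10.4 km.
Check against STA08 (with the unrounded solution): distance 28.88 ≈ 28.88 km. ✓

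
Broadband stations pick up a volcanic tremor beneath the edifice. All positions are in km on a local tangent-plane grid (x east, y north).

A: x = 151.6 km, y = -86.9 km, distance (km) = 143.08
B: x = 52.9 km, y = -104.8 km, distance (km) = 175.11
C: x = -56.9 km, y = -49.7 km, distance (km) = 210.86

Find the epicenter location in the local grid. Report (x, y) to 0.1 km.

(126.7, 54.0)

Circle about each station: (x − 151.6)² + (y + 86.9)² = 143.08²; (x − 52.9)² + (y + 104.8)² = 175.11²; (x + 56.9)² + (y + 49.7)² = 210.86².
Subtracting the A equation from the B and C equations removes the quadratic terms:
-197.4 x − 35.8 y = -26944.35
-417.0 x + 74.4 y = -48816.52
Solving the 2×2 system: x ≈ 126.7, y ≈ 54.0 km.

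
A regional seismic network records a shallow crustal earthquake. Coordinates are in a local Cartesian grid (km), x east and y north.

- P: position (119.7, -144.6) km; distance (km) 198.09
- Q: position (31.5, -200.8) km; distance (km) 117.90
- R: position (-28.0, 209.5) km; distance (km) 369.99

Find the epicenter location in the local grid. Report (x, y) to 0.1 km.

Circle about each station: (x − 119.7)² + (y + 144.6)² = 198.09²; (x − 31.5)² + (y + 200.8)² = 117.90²; (x + 28.0)² + (y − 209.5)² = 369.99².
Subtracting the P equation from the Q and R equations removes the quadratic terms:
-176.4 x − 112.4 y = 31414.88
-295.4 x + 708.2 y = -88215.95
Solving the 2×2 system: x ≈ -78.0, y ≈ -157.1 km.

x ≈ -78.0 km, y ≈ -157.1 km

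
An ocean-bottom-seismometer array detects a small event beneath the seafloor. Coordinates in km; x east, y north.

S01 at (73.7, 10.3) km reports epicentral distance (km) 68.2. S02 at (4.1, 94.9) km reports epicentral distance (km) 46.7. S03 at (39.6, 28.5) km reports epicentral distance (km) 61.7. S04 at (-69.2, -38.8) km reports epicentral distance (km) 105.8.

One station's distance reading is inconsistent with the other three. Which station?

Solve using three stations at a time. Using S02, S03, S04 (subtract circle equations pairwise → linear system) gives (x, y) ≈ (-16.9, 53.2).
Distances from that point to each station vs reported:
  S01: calculated 100.3 vs reported 68.2 → residual 32.1 km
  S02: calculated 46.7 vs reported 46.7 → residual 0.0 km
  S03: calculated 61.7 vs reported 61.7 → residual 0.0 km
  S04: calculated 105.8 vs reported 105.8 → residual 0.0 km
S02, S03, S04 are mutually consistent (residuals ≈ 0); S01 is off by 32.1 km.

S01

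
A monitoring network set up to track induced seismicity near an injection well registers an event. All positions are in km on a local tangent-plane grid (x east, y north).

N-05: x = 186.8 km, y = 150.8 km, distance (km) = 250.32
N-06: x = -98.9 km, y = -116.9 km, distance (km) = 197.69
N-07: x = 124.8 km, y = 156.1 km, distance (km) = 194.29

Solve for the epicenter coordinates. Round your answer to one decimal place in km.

(-51.8, 75.1)

Circle about each station: (x − 186.8)² + (y − 150.8)² = 250.32²; (x + 98.9)² + (y + 116.9)² = 197.69²; (x − 124.8)² + (y − 156.1)² = 194.29².
Subtracting pairs of circle equations eliminates x²+y² and gives linear equations (the radical axes):
-571.4 x − 535.4 y = -10609.29
-124.0 x + 10.6 y = 7218.87
Solving the 2×2 system: x ≈ -51.8, y ≈ 75.1 km.
Check against N-05 (with the unrounded x, y): √((x − 186.8)²+(y − 150.8)²) = 250.32 ≈ 250.32 km. ✓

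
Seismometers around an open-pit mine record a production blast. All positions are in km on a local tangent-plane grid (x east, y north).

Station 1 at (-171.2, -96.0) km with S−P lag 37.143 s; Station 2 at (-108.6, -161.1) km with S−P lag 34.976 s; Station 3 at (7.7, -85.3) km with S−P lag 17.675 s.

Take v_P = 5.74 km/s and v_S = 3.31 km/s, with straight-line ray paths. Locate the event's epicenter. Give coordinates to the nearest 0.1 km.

93.8 km east, 22.8 km north

Distance from S−P lag: d = Δt · v_P v_S / (v_P − v_S) = Δt · (5.74·3.31)/(5.74−3.31) ≈ 7.8187·Δt.
So d_Station 1 = 290.41, d_Station 2 = 273.47, d_Station 3 = 138.20 km.
Circle about each station: (x + 171.2)² + (y + 96.0)² = 290.41²; (x + 108.6)² + (y + 161.1)² = 273.47²; (x − 7.7)² + (y + 85.3)² = 138.20².
Subtracting the Station 1 equation from the Station 2 and Station 3 equations removes the quadratic terms:
125.2 x − 130.2 y = 8773.86
357.8 x + 21.4 y = 34048.67
Solving the 2×2 system: x ≈ 93.8, y ≈ 22.8 km.
Check against Station 1 (with the unrounded x, y): √((x + 171.2)²+(y + 96.0)²) = 290.41 ≈ 290.41 km. ✓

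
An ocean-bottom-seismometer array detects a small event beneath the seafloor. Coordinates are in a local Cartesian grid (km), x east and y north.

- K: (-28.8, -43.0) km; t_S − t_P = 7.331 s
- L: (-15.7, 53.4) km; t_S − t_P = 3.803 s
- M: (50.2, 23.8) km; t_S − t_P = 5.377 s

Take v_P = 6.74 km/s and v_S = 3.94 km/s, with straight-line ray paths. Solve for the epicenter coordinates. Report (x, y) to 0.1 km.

Distance from S−P lag: d = Δt · v_P v_S / (v_P − v_S) = Δt · (6.74·3.94)/(6.74−3.94) ≈ 9.4841·Δt.
So d_K = 69.53, d_L = 36.07, d_M = 51.00 km.
Circle about each station: (x + 28.8)² + (y + 43.0)² = 69.53²; (x + 15.7)² + (y − 53.4)² = 36.07²; (x − 50.2)² + (y − 23.8)² = 51.00².
Subtracting the K equation from the L and M equations removes the quadratic terms:
26.2 x + 192.8 y = 3952.99
158.0 x + 133.6 y = 2641.46
Solving the 2×2 system: x ≈ -0.7, y ≈ 20.6 km.
Check against K (with the unrounded x, y): √((x + 28.8)²+(y + 43.0)²) = 69.53 ≈ 69.53 km. ✓

x ≈ -0.7 km, y ≈ 20.6 km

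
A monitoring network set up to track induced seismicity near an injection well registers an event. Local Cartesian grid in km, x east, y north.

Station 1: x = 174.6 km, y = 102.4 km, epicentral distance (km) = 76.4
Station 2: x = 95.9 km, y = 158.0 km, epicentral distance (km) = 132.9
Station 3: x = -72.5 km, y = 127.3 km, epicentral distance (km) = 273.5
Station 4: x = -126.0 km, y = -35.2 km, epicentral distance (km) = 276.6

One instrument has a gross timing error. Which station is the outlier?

Solve using three stations at a time. Using Station 1, Station 2, Station 4 (subtract circle equations pairwise → linear system) gives (x, y) ≈ (142.0, 33.4).
Distances from that point to each station vs reported:
  Station 1: calculated 76.4 vs reported 76.4 → residual 0.0 km
  Station 2: calculated 132.9 vs reported 132.9 → residual 0.0 km
  Station 3: calculated 234.1 vs reported 273.5 → residual 39.4 km
  Station 4: calculated 276.6 vs reported 276.6 → residual 0.0 km
Station 1, Station 2, Station 4 are mutually consistent (residuals ≈ 0); Station 3 is off by 39.4 km.

Station 3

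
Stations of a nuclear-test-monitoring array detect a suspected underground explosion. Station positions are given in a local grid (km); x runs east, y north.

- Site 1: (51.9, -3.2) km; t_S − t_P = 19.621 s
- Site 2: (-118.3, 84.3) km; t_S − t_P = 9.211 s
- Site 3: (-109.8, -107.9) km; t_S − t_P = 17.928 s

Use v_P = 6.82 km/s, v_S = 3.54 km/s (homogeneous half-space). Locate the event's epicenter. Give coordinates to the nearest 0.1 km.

Distance from S−P lag: d = Δt · v_P v_S / (v_P − v_S) = Δt · (6.82·3.54)/(6.82−3.54) ≈ 7.3606·Δt.
So d_Site 1 = 144.42, d_Site 2 = 67.80, d_Site 3 = 131.96 km.
Circle about each station: (x − 51.9)² + (y + 3.2)² = 144.42²; (x + 118.3)² + (y − 84.3)² = 67.80²; (x + 109.8)² + (y + 107.9)² = 131.96².
Subtracting the Site 1 equation from the Site 2 and Site 3 equations removes the quadratic terms:
-340.4 x + 175.0 y = 34657.83
-323.4 x − 209.4 y = 24438.29
Solving the 2×2 system: x ≈ -90.2, y ≈ 22.6 km.
Check against Site 1 (with the unrounded x, y): √((x − 51.9)²+(y + 3.2)²) = 144.42 ≈ 144.42 km. ✓

x ≈ -90.2 km, y ≈ 22.6 km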